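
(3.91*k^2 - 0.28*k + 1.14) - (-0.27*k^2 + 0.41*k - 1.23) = 4.18*k^2 - 0.69*k + 2.37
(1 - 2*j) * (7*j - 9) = -14*j^2 + 25*j - 9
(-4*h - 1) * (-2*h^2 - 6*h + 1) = 8*h^3 + 26*h^2 + 2*h - 1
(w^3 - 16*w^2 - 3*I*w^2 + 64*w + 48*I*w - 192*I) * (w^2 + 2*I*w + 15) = w^5 - 16*w^4 - I*w^4 + 85*w^3 + 16*I*w^3 - 336*w^2 - 109*I*w^2 + 1344*w + 720*I*w - 2880*I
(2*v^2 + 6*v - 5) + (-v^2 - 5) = v^2 + 6*v - 10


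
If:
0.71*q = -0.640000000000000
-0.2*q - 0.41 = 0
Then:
No Solution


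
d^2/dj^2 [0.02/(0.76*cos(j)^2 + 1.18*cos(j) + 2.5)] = (-0.046208*(1 - cos(j)^2)^2 - 0.053808*cos(j)^3 + 0.101048*cos(j)^2 + 0.166616*cos(j) + 0.025904)/(0.76*cos(j)^2 + 1.18*cos(j) + 2.5)^3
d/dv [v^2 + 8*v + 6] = 2*v + 8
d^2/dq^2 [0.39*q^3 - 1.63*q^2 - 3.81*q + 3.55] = 2.34*q - 3.26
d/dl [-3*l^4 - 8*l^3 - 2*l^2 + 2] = 4*l*(-3*l^2 - 6*l - 1)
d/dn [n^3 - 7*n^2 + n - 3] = 3*n^2 - 14*n + 1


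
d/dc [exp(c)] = exp(c)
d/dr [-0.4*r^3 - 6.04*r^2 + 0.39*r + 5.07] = -1.2*r^2 - 12.08*r + 0.39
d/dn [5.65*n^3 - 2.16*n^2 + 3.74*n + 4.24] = 16.95*n^2 - 4.32*n + 3.74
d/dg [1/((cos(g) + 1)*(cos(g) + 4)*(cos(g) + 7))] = (-3*sin(g)^2 + 24*cos(g) + 42)*sin(g)/((cos(g) + 1)^2*(cos(g) + 4)^2*(cos(g) + 7)^2)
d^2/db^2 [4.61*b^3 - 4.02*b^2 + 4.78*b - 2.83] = 27.66*b - 8.04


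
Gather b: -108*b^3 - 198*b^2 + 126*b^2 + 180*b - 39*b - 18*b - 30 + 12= -108*b^3 - 72*b^2 + 123*b - 18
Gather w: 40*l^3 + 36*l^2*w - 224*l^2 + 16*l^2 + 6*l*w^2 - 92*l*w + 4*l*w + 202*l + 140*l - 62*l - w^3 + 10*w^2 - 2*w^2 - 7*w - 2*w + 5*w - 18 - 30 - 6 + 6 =40*l^3 - 208*l^2 + 280*l - w^3 + w^2*(6*l + 8) + w*(36*l^2 - 88*l - 4) - 48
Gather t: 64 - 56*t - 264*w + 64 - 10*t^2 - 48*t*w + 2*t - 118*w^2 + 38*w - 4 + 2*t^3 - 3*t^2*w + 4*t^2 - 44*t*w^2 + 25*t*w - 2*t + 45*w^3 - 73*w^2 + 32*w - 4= 2*t^3 + t^2*(-3*w - 6) + t*(-44*w^2 - 23*w - 56) + 45*w^3 - 191*w^2 - 194*w + 120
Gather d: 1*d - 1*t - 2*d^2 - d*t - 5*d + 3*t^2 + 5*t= -2*d^2 + d*(-t - 4) + 3*t^2 + 4*t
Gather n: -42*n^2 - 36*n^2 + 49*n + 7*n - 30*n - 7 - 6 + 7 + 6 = -78*n^2 + 26*n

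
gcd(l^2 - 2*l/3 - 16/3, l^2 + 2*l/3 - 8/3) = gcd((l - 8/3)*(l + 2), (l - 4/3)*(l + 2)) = l + 2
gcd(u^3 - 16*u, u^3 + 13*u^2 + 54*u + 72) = u + 4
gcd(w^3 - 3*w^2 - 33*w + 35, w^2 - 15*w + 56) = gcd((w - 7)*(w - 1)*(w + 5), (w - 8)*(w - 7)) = w - 7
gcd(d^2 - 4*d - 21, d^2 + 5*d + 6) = d + 3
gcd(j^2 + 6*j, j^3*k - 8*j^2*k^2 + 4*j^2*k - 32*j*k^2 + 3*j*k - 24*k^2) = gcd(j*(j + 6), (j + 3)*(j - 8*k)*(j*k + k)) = 1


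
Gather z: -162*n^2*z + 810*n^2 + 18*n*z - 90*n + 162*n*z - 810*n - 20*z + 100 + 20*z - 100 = 810*n^2 - 900*n + z*(-162*n^2 + 180*n)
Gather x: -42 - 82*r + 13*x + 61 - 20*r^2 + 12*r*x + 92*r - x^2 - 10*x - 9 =-20*r^2 + 10*r - x^2 + x*(12*r + 3) + 10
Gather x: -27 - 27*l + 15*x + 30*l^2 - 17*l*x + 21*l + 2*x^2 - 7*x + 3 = 30*l^2 - 6*l + 2*x^2 + x*(8 - 17*l) - 24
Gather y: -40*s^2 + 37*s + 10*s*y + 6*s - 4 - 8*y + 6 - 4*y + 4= -40*s^2 + 43*s + y*(10*s - 12) + 6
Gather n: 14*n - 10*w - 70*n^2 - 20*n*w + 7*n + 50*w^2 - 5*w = -70*n^2 + n*(21 - 20*w) + 50*w^2 - 15*w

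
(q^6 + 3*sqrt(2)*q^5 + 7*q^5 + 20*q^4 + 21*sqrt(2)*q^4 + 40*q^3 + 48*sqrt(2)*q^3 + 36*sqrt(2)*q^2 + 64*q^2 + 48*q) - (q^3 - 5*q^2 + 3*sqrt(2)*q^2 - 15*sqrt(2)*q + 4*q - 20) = q^6 + 3*sqrt(2)*q^5 + 7*q^5 + 20*q^4 + 21*sqrt(2)*q^4 + 39*q^3 + 48*sqrt(2)*q^3 + 33*sqrt(2)*q^2 + 69*q^2 + 15*sqrt(2)*q + 44*q + 20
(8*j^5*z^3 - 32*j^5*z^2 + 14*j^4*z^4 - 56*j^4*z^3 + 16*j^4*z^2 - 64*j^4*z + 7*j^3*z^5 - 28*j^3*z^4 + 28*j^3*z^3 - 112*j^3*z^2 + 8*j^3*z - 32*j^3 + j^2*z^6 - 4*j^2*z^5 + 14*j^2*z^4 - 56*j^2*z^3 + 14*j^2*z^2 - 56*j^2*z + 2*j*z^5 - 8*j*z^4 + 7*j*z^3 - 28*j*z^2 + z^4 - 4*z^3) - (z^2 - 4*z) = 8*j^5*z^3 - 32*j^5*z^2 + 14*j^4*z^4 - 56*j^4*z^3 + 16*j^4*z^2 - 64*j^4*z + 7*j^3*z^5 - 28*j^3*z^4 + 28*j^3*z^3 - 112*j^3*z^2 + 8*j^3*z - 32*j^3 + j^2*z^6 - 4*j^2*z^5 + 14*j^2*z^4 - 56*j^2*z^3 + 14*j^2*z^2 - 56*j^2*z + 2*j*z^5 - 8*j*z^4 + 7*j*z^3 - 28*j*z^2 + z^4 - 4*z^3 - z^2 + 4*z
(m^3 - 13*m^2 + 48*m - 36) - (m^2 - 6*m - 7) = m^3 - 14*m^2 + 54*m - 29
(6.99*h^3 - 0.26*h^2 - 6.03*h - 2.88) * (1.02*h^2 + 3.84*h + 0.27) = 7.1298*h^5 + 26.5764*h^4 - 5.2617*h^3 - 26.163*h^2 - 12.6873*h - 0.7776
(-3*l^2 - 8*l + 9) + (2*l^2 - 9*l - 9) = -l^2 - 17*l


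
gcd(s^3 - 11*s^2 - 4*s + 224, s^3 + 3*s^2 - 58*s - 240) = s - 8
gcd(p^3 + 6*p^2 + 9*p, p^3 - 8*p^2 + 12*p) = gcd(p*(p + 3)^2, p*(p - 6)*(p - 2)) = p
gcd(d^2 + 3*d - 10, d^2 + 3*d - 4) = 1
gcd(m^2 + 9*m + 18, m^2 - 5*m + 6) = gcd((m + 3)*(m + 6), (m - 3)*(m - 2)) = 1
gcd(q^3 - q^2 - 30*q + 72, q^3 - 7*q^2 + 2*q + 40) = q - 4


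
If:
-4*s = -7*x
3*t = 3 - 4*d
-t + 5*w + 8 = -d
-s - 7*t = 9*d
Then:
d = 21*x/4 + 21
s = 7*x/4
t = -7*x - 27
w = -49*x/20 - 56/5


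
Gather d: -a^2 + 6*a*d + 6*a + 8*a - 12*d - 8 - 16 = -a^2 + 14*a + d*(6*a - 12) - 24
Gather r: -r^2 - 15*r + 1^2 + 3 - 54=-r^2 - 15*r - 50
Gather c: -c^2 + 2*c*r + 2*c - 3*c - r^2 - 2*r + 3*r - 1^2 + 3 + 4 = -c^2 + c*(2*r - 1) - r^2 + r + 6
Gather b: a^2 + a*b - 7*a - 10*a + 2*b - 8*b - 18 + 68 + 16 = a^2 - 17*a + b*(a - 6) + 66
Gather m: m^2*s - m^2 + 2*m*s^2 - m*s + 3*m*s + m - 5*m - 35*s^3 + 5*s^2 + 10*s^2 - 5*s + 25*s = m^2*(s - 1) + m*(2*s^2 + 2*s - 4) - 35*s^3 + 15*s^2 + 20*s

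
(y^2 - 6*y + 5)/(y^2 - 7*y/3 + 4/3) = 3*(y - 5)/(3*y - 4)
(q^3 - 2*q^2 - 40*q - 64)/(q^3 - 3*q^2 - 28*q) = (q^2 - 6*q - 16)/(q*(q - 7))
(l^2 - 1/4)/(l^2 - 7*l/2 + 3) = (4*l^2 - 1)/(2*(2*l^2 - 7*l + 6))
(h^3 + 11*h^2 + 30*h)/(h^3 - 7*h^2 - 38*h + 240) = h*(h + 5)/(h^2 - 13*h + 40)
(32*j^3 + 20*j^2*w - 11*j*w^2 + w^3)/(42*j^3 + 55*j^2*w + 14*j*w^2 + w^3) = (32*j^2 - 12*j*w + w^2)/(42*j^2 + 13*j*w + w^2)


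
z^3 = z^3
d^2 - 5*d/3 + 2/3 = (d - 1)*(d - 2/3)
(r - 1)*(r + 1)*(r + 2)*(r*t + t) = r^4*t + 3*r^3*t + r^2*t - 3*r*t - 2*t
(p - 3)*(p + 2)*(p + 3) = p^3 + 2*p^2 - 9*p - 18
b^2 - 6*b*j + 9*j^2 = (b - 3*j)^2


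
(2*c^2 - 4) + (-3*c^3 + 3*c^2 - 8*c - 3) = -3*c^3 + 5*c^2 - 8*c - 7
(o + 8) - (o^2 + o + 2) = 6 - o^2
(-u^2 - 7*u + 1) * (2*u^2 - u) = -2*u^4 - 13*u^3 + 9*u^2 - u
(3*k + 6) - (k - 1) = 2*k + 7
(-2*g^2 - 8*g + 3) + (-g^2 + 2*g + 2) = -3*g^2 - 6*g + 5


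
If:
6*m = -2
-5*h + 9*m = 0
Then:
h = -3/5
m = -1/3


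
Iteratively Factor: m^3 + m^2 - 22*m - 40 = (m + 2)*(m^2 - m - 20) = (m - 5)*(m + 2)*(m + 4)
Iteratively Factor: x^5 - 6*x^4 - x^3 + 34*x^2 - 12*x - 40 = (x - 2)*(x^4 - 4*x^3 - 9*x^2 + 16*x + 20) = (x - 5)*(x - 2)*(x^3 + x^2 - 4*x - 4) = (x - 5)*(x - 2)*(x + 2)*(x^2 - x - 2) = (x - 5)*(x - 2)*(x + 1)*(x + 2)*(x - 2)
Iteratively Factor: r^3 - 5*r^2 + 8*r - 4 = (r - 2)*(r^2 - 3*r + 2) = (r - 2)^2*(r - 1)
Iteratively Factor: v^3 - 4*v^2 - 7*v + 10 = (v + 2)*(v^2 - 6*v + 5) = (v - 1)*(v + 2)*(v - 5)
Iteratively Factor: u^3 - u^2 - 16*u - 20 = (u + 2)*(u^2 - 3*u - 10) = (u + 2)^2*(u - 5)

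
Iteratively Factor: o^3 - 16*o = (o + 4)*(o^2 - 4*o) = (o - 4)*(o + 4)*(o)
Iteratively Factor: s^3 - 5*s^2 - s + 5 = (s - 1)*(s^2 - 4*s - 5) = (s - 1)*(s + 1)*(s - 5)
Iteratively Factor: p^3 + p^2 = (p)*(p^2 + p) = p*(p + 1)*(p)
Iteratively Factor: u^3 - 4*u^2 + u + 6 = (u - 3)*(u^2 - u - 2) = (u - 3)*(u + 1)*(u - 2)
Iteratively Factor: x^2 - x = (x)*(x - 1)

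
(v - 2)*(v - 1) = v^2 - 3*v + 2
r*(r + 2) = r^2 + 2*r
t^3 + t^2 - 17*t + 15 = (t - 3)*(t - 1)*(t + 5)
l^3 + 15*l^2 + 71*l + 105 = (l + 3)*(l + 5)*(l + 7)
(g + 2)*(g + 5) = g^2 + 7*g + 10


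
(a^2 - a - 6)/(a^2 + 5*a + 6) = (a - 3)/(a + 3)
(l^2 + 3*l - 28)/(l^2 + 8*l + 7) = (l - 4)/(l + 1)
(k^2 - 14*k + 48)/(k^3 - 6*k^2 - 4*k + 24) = (k - 8)/(k^2 - 4)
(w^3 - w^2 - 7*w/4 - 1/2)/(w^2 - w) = (w^3 - w^2 - 7*w/4 - 1/2)/(w*(w - 1))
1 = 1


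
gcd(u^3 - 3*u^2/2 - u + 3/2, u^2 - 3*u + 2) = u - 1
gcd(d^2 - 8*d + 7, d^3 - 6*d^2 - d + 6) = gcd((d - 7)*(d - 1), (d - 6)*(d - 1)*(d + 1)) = d - 1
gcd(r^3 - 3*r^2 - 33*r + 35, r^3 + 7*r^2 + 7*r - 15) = r^2 + 4*r - 5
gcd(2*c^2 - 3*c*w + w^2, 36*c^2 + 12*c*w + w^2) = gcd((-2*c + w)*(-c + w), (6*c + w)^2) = 1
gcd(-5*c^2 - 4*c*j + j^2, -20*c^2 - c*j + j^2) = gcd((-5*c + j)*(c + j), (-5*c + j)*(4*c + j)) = 5*c - j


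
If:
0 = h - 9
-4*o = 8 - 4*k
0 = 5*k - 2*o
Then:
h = 9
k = -4/3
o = -10/3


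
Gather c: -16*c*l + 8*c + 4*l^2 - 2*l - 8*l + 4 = c*(8 - 16*l) + 4*l^2 - 10*l + 4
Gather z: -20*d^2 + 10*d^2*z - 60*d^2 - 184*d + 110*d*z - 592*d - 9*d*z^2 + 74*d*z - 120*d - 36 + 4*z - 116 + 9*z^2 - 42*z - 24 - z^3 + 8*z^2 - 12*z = -80*d^2 - 896*d - z^3 + z^2*(17 - 9*d) + z*(10*d^2 + 184*d - 50) - 176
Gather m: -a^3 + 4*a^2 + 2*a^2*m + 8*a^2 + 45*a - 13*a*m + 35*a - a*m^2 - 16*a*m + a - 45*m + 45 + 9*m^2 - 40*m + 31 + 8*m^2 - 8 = -a^3 + 12*a^2 + 81*a + m^2*(17 - a) + m*(2*a^2 - 29*a - 85) + 68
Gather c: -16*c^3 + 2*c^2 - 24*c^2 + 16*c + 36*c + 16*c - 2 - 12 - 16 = -16*c^3 - 22*c^2 + 68*c - 30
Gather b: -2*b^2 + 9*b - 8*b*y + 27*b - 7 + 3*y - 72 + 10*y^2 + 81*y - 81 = -2*b^2 + b*(36 - 8*y) + 10*y^2 + 84*y - 160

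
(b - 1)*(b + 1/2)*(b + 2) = b^3 + 3*b^2/2 - 3*b/2 - 1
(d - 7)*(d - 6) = d^2 - 13*d + 42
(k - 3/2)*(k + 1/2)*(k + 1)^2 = k^4 + k^3 - 7*k^2/4 - 5*k/2 - 3/4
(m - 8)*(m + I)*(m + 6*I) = m^3 - 8*m^2 + 7*I*m^2 - 6*m - 56*I*m + 48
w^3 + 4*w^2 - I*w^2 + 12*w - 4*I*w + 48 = (w + 4)*(w - 4*I)*(w + 3*I)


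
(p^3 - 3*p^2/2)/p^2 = p - 3/2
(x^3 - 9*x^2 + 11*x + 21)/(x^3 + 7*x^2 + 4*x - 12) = (x^3 - 9*x^2 + 11*x + 21)/(x^3 + 7*x^2 + 4*x - 12)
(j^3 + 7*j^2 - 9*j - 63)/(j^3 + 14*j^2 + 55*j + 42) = (j^2 - 9)/(j^2 + 7*j + 6)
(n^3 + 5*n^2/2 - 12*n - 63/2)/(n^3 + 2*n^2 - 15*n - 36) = (n - 7/2)/(n - 4)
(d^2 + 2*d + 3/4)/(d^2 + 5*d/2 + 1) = (d + 3/2)/(d + 2)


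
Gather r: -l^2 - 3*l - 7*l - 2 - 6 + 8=-l^2 - 10*l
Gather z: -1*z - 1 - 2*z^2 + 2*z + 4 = -2*z^2 + z + 3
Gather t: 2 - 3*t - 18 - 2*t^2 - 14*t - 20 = -2*t^2 - 17*t - 36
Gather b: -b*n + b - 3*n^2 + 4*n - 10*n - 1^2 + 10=b*(1 - n) - 3*n^2 - 6*n + 9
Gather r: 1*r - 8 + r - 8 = 2*r - 16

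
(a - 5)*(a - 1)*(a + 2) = a^3 - 4*a^2 - 7*a + 10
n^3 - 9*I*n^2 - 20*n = n*(n - 5*I)*(n - 4*I)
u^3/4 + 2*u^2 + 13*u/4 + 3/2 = (u/4 + 1/4)*(u + 1)*(u + 6)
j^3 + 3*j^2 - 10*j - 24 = (j - 3)*(j + 2)*(j + 4)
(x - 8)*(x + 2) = x^2 - 6*x - 16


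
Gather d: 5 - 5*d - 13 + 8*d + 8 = 3*d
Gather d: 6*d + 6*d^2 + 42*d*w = 6*d^2 + d*(42*w + 6)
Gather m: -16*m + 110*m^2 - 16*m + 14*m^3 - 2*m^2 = 14*m^3 + 108*m^2 - 32*m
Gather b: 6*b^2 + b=6*b^2 + b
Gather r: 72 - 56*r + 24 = 96 - 56*r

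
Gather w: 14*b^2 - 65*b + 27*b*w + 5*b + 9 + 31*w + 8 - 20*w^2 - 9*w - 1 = 14*b^2 - 60*b - 20*w^2 + w*(27*b + 22) + 16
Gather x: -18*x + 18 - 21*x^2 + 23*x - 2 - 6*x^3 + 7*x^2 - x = -6*x^3 - 14*x^2 + 4*x + 16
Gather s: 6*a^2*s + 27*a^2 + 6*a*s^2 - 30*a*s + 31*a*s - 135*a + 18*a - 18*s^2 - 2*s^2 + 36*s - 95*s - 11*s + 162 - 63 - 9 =27*a^2 - 117*a + s^2*(6*a - 20) + s*(6*a^2 + a - 70) + 90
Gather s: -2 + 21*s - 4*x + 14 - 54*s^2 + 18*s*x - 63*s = -54*s^2 + s*(18*x - 42) - 4*x + 12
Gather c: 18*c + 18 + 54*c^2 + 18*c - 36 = 54*c^2 + 36*c - 18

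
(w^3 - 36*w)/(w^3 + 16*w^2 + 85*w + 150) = w*(w - 6)/(w^2 + 10*w + 25)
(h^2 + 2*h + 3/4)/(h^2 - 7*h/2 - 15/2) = (h + 1/2)/(h - 5)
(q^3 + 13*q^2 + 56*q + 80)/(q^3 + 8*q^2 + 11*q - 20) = (q + 4)/(q - 1)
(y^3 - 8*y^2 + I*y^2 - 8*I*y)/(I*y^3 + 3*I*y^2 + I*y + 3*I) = I*y*(8 - y)/(y^2 + y*(3 - I) - 3*I)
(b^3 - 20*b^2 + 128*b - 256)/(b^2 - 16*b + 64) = b - 4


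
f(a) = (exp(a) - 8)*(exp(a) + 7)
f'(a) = (exp(a) - 8)*exp(a) + (exp(a) + 7)*exp(a)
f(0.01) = -55.99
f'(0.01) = 1.03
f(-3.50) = -56.03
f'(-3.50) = -0.03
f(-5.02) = -56.01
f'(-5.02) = -0.01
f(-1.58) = -56.16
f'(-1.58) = -0.12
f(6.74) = 714071.40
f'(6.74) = 1429100.36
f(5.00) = 21822.05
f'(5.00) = 43904.52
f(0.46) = -55.07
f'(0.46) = 3.43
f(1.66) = -33.60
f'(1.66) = 50.06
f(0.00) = -56.00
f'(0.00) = 1.00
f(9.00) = 65651810.05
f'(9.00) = 131311835.19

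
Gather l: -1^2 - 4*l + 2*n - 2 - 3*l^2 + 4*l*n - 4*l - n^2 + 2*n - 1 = -3*l^2 + l*(4*n - 8) - n^2 + 4*n - 4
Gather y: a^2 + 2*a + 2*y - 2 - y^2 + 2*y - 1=a^2 + 2*a - y^2 + 4*y - 3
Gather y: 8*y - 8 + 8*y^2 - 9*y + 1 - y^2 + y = 7*y^2 - 7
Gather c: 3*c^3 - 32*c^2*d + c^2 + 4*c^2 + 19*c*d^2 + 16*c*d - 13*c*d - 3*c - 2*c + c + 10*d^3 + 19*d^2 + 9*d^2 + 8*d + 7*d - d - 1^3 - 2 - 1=3*c^3 + c^2*(5 - 32*d) + c*(19*d^2 + 3*d - 4) + 10*d^3 + 28*d^2 + 14*d - 4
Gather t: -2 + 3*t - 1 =3*t - 3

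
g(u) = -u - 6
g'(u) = -1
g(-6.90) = 0.90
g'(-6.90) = -1.00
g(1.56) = -7.56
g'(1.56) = -1.00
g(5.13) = -11.13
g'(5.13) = -1.00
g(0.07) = -6.07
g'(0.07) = -1.00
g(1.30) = -7.30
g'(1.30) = -1.00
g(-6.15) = 0.15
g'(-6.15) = -1.00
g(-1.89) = -4.11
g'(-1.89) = -1.00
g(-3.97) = -2.03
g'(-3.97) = -1.00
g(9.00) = -15.00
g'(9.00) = -1.00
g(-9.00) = 3.00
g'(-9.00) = -1.00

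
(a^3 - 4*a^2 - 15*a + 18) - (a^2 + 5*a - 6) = a^3 - 5*a^2 - 20*a + 24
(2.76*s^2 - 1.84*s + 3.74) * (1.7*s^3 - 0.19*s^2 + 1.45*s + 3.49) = 4.692*s^5 - 3.6524*s^4 + 10.7096*s^3 + 6.2538*s^2 - 0.998600000000001*s + 13.0526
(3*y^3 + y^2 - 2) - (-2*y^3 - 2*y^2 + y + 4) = 5*y^3 + 3*y^2 - y - 6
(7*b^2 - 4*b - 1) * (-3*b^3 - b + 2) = -21*b^5 + 12*b^4 - 4*b^3 + 18*b^2 - 7*b - 2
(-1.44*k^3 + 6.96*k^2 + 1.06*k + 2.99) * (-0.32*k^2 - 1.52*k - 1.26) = 0.4608*k^5 - 0.0383999999999998*k^4 - 9.104*k^3 - 11.3376*k^2 - 5.8804*k - 3.7674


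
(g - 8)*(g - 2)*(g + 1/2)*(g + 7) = g^4 - 5*g^3/2 - 111*g^2/2 + 85*g + 56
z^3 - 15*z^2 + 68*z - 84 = (z - 7)*(z - 6)*(z - 2)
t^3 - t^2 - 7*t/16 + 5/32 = (t - 5/4)*(t - 1/4)*(t + 1/2)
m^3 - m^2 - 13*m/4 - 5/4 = (m - 5/2)*(m + 1/2)*(m + 1)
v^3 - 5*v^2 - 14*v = v*(v - 7)*(v + 2)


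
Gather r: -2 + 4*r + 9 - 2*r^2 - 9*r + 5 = -2*r^2 - 5*r + 12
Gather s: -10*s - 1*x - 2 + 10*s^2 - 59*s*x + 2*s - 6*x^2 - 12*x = 10*s^2 + s*(-59*x - 8) - 6*x^2 - 13*x - 2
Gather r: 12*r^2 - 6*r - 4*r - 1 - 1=12*r^2 - 10*r - 2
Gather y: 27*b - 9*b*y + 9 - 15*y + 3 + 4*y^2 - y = 27*b + 4*y^2 + y*(-9*b - 16) + 12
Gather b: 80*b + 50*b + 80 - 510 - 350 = 130*b - 780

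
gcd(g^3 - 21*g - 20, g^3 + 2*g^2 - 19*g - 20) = g + 1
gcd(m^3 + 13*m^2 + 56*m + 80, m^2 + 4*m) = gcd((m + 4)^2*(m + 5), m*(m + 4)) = m + 4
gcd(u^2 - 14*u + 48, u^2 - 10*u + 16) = u - 8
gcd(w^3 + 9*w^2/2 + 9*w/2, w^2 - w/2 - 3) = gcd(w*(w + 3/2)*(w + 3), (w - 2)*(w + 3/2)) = w + 3/2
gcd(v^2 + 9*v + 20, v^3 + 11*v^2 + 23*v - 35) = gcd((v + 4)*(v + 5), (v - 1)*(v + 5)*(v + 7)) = v + 5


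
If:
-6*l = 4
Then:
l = -2/3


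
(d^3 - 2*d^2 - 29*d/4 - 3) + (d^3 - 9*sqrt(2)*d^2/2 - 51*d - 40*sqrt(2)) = 2*d^3 - 9*sqrt(2)*d^2/2 - 2*d^2 - 233*d/4 - 40*sqrt(2) - 3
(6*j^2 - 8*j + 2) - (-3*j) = 6*j^2 - 5*j + 2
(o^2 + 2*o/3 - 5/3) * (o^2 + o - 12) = o^4 + 5*o^3/3 - 13*o^2 - 29*o/3 + 20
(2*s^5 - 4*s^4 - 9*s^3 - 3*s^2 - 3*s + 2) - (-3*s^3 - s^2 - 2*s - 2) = 2*s^5 - 4*s^4 - 6*s^3 - 2*s^2 - s + 4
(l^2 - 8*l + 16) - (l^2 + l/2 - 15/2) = 47/2 - 17*l/2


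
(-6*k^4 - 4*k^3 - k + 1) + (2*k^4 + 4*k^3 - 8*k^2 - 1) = -4*k^4 - 8*k^2 - k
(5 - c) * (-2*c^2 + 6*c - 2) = 2*c^3 - 16*c^2 + 32*c - 10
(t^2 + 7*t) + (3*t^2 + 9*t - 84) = 4*t^2 + 16*t - 84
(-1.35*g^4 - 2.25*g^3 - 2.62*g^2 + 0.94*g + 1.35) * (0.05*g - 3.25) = -0.0675*g^5 + 4.275*g^4 + 7.1815*g^3 + 8.562*g^2 - 2.9875*g - 4.3875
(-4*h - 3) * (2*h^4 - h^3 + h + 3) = -8*h^5 - 2*h^4 + 3*h^3 - 4*h^2 - 15*h - 9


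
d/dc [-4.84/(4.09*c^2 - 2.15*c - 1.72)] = (39.5912*c - 10.406)/(-4.09*c^2 + 2.15*c + 1.72)^2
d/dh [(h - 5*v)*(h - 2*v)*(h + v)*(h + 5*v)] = 4*h^3 - 3*h^2*v - 54*h*v^2 + 25*v^3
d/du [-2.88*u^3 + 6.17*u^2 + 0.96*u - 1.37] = -8.64*u^2 + 12.34*u + 0.96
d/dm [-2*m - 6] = -2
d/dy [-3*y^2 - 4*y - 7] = -6*y - 4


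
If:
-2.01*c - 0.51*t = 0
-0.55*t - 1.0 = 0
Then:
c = 0.46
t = -1.82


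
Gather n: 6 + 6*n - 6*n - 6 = 0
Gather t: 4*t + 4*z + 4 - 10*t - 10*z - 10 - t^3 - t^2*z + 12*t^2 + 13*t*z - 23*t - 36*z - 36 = -t^3 + t^2*(12 - z) + t*(13*z - 29) - 42*z - 42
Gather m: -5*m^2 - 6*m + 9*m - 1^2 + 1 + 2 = -5*m^2 + 3*m + 2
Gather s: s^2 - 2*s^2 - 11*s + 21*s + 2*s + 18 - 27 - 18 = -s^2 + 12*s - 27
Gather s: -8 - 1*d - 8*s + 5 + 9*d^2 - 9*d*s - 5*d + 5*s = 9*d^2 - 6*d + s*(-9*d - 3) - 3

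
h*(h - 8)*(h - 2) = h^3 - 10*h^2 + 16*h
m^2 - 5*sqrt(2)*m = m*(m - 5*sqrt(2))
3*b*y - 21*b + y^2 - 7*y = (3*b + y)*(y - 7)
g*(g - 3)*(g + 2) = g^3 - g^2 - 6*g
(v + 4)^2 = v^2 + 8*v + 16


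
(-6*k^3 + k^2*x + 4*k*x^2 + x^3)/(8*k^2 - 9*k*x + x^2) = (6*k^2 + 5*k*x + x^2)/(-8*k + x)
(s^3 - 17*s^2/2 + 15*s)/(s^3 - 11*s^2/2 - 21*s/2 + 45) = s/(s + 3)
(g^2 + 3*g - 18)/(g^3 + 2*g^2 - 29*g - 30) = (g - 3)/(g^2 - 4*g - 5)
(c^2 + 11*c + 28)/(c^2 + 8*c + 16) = (c + 7)/(c + 4)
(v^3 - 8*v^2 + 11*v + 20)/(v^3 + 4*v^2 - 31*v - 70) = (v^2 - 3*v - 4)/(v^2 + 9*v + 14)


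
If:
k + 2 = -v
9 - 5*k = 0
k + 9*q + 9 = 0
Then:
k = 9/5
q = -6/5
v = -19/5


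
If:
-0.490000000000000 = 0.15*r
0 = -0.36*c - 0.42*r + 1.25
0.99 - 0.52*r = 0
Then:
No Solution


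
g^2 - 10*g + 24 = (g - 6)*(g - 4)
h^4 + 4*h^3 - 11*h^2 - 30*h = h*(h - 3)*(h + 2)*(h + 5)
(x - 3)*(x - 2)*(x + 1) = x^3 - 4*x^2 + x + 6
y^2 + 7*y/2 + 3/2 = (y + 1/2)*(y + 3)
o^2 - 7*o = o*(o - 7)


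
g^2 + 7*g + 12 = (g + 3)*(g + 4)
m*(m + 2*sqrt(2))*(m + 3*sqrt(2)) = m^3 + 5*sqrt(2)*m^2 + 12*m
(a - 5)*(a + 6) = a^2 + a - 30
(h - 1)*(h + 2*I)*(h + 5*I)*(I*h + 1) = I*h^4 - 6*h^3 - I*h^3 + 6*h^2 - 3*I*h^2 - 10*h + 3*I*h + 10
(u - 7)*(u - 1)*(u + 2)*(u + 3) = u^4 - 3*u^3 - 27*u^2 - 13*u + 42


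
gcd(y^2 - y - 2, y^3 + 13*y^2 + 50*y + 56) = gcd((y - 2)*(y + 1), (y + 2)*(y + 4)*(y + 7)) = 1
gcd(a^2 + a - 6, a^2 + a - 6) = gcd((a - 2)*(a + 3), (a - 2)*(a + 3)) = a^2 + a - 6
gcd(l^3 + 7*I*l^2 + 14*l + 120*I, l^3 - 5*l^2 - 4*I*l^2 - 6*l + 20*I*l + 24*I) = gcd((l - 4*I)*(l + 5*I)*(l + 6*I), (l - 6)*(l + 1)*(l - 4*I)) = l - 4*I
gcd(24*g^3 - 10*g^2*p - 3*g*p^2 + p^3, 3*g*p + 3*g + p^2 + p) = 3*g + p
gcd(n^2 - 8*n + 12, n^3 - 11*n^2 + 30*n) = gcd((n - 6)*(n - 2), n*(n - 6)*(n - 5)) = n - 6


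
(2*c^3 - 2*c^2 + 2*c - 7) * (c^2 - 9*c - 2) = 2*c^5 - 20*c^4 + 16*c^3 - 21*c^2 + 59*c + 14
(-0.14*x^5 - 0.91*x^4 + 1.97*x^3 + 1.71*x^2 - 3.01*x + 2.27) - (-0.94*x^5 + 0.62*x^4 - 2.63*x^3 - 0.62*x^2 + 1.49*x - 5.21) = 0.8*x^5 - 1.53*x^4 + 4.6*x^3 + 2.33*x^2 - 4.5*x + 7.48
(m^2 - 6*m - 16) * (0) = 0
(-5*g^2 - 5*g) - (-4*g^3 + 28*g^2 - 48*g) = 4*g^3 - 33*g^2 + 43*g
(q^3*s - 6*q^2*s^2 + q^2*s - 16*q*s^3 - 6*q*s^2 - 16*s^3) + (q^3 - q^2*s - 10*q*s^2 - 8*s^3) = q^3*s + q^3 - 6*q^2*s^2 - 16*q*s^3 - 16*q*s^2 - 24*s^3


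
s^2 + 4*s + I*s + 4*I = (s + 4)*(s + I)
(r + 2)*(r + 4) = r^2 + 6*r + 8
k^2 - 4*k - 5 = (k - 5)*(k + 1)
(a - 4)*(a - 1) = a^2 - 5*a + 4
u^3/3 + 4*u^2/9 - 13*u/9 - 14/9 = (u/3 + 1/3)*(u - 2)*(u + 7/3)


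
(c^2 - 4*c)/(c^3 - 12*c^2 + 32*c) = 1/(c - 8)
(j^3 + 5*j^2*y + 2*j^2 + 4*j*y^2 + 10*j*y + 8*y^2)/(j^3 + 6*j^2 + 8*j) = (j^2 + 5*j*y + 4*y^2)/(j*(j + 4))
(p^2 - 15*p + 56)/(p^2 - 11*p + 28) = (p - 8)/(p - 4)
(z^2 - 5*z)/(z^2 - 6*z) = (z - 5)/(z - 6)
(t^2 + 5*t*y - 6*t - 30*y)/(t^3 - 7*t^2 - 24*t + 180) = (t + 5*y)/(t^2 - t - 30)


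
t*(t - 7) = t^2 - 7*t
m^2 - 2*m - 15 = (m - 5)*(m + 3)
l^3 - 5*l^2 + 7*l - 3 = (l - 3)*(l - 1)^2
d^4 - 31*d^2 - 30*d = d*(d - 6)*(d + 1)*(d + 5)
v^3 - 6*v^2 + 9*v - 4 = (v - 4)*(v - 1)^2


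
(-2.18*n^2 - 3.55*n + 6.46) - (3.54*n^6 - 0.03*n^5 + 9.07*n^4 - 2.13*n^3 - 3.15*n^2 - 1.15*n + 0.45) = -3.54*n^6 + 0.03*n^5 - 9.07*n^4 + 2.13*n^3 + 0.97*n^2 - 2.4*n + 6.01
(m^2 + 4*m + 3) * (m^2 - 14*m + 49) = m^4 - 10*m^3 - 4*m^2 + 154*m + 147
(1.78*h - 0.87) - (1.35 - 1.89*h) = 3.67*h - 2.22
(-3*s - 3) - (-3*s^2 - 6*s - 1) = 3*s^2 + 3*s - 2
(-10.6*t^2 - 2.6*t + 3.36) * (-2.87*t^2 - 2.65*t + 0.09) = 30.422*t^4 + 35.552*t^3 - 3.7072*t^2 - 9.138*t + 0.3024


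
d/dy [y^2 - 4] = 2*y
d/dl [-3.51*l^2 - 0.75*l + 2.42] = -7.02*l - 0.75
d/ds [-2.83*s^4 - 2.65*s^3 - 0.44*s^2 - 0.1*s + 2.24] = -11.32*s^3 - 7.95*s^2 - 0.88*s - 0.1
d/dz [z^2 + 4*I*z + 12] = 2*z + 4*I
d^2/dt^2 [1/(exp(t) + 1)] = (exp(t) - 1)*exp(t)/(exp(t) + 1)^3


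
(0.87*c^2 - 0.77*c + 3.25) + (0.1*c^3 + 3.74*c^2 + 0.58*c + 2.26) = 0.1*c^3 + 4.61*c^2 - 0.19*c + 5.51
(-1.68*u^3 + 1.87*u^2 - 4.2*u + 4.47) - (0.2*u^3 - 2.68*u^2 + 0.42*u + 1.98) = -1.88*u^3 + 4.55*u^2 - 4.62*u + 2.49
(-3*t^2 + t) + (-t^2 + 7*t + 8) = -4*t^2 + 8*t + 8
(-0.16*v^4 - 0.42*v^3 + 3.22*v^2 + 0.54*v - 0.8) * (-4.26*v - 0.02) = 0.6816*v^5 + 1.7924*v^4 - 13.7088*v^3 - 2.3648*v^2 + 3.3972*v + 0.016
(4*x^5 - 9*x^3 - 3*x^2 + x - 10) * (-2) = -8*x^5 + 18*x^3 + 6*x^2 - 2*x + 20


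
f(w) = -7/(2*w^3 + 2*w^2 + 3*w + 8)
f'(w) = -7*(-6*w^2 - 4*w - 3)/(2*w^3 + 2*w^2 + 3*w + 8)^2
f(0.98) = -0.47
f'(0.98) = 0.41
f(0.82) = -0.54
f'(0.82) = 0.43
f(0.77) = -0.56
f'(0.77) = 0.44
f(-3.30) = 0.13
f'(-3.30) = 0.14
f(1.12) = -0.42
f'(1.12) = 0.38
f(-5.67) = 0.02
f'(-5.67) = 0.01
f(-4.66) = 0.04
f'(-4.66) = 0.03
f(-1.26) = -2.06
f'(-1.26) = 4.55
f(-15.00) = 0.00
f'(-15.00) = 0.00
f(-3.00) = 0.19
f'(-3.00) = 0.23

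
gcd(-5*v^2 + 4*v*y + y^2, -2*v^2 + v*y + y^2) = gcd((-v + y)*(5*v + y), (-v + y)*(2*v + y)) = -v + y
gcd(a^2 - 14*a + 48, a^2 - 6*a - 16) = a - 8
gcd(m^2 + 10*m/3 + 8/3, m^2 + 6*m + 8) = m + 2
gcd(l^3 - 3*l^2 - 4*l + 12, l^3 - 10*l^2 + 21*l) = l - 3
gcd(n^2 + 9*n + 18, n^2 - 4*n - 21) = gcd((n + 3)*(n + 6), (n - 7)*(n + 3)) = n + 3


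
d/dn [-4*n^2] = -8*n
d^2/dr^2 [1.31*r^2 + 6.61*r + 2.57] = 2.62000000000000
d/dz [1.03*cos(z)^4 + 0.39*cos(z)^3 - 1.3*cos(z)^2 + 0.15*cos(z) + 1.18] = (-4.12*cos(z)^3 - 1.17*cos(z)^2 + 2.6*cos(z) - 0.15)*sin(z)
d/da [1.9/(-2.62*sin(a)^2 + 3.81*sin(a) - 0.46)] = (9.956*sin(a) - 7.239)*cos(a)/(2.62*sin(a)^2 - 3.81*sin(a) + 0.46)^2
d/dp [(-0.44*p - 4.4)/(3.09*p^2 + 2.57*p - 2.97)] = (1.3596*p^2 + 27.192*p + 12.6148)/(9.5481*p^4 + 15.8826*p^3 - 11.7497*p^2 - 15.2658*p + 8.8209)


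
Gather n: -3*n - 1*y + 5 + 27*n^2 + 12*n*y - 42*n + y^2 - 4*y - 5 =27*n^2 + n*(12*y - 45) + y^2 - 5*y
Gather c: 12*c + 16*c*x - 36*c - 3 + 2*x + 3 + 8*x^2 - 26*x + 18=c*(16*x - 24) + 8*x^2 - 24*x + 18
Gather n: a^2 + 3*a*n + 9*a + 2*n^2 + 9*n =a^2 + 9*a + 2*n^2 + n*(3*a + 9)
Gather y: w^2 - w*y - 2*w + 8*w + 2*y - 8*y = w^2 + 6*w + y*(-w - 6)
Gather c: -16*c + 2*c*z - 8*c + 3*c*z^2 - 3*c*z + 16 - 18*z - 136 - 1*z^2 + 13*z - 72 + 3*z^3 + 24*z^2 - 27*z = c*(3*z^2 - z - 24) + 3*z^3 + 23*z^2 - 32*z - 192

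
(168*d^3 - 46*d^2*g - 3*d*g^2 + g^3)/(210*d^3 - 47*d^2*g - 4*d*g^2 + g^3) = (4*d - g)/(5*d - g)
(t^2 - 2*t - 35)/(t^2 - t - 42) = (t + 5)/(t + 6)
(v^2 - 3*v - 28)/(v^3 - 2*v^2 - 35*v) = (v + 4)/(v*(v + 5))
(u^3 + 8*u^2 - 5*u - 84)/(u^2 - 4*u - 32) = (u^2 + 4*u - 21)/(u - 8)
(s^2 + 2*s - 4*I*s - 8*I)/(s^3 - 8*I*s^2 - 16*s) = (s + 2)/(s*(s - 4*I))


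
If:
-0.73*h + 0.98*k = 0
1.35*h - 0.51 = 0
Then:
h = 0.38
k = 0.28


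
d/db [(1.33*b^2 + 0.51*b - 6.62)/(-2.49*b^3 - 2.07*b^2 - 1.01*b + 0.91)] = (3.3117*b^4 + 2.5398*b^3 - 49.739*b^2 - 24.9862*b - 6.2221)/(6.2001*b^6 + 10.3086*b^5 + 9.3147*b^4 - 0.3504*b^3 - 2.7473*b^2 - 1.8382*b + 0.8281)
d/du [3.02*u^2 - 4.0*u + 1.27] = 6.04*u - 4.0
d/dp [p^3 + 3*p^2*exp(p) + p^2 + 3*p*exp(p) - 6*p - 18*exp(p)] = 3*p^2*exp(p) + 3*p^2 + 9*p*exp(p) + 2*p - 15*exp(p) - 6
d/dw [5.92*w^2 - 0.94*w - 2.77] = 11.84*w - 0.94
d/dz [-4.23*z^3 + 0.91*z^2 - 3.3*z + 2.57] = -12.69*z^2 + 1.82*z - 3.3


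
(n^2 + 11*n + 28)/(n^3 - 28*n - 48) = (n + 7)/(n^2 - 4*n - 12)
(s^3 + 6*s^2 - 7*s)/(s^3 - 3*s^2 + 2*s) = (s + 7)/(s - 2)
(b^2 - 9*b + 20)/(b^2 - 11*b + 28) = (b - 5)/(b - 7)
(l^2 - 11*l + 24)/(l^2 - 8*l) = (l - 3)/l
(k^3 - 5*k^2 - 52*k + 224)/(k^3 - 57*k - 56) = (k - 4)/(k + 1)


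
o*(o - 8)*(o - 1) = o^3 - 9*o^2 + 8*o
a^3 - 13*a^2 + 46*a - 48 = (a - 8)*(a - 3)*(a - 2)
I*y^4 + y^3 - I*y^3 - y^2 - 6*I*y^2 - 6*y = y*(y - 3)*(y + 2)*(I*y + 1)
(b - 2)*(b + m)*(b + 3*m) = b^3 + 4*b^2*m - 2*b^2 + 3*b*m^2 - 8*b*m - 6*m^2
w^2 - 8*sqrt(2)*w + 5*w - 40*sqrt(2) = (w + 5)*(w - 8*sqrt(2))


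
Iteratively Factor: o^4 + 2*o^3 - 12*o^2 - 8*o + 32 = (o + 2)*(o^3 - 12*o + 16) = (o - 2)*(o + 2)*(o^2 + 2*o - 8) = (o - 2)^2*(o + 2)*(o + 4)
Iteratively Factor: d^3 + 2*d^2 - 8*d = (d - 2)*(d^2 + 4*d) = (d - 2)*(d + 4)*(d)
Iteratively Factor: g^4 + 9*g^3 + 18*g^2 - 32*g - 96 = (g + 4)*(g^3 + 5*g^2 - 2*g - 24) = (g + 3)*(g + 4)*(g^2 + 2*g - 8) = (g + 3)*(g + 4)^2*(g - 2)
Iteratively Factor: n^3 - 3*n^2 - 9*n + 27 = (n + 3)*(n^2 - 6*n + 9) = (n - 3)*(n + 3)*(n - 3)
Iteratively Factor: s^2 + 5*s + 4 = (s + 1)*(s + 4)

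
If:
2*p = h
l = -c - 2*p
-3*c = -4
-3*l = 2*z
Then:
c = 4/3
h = 2*z/3 - 4/3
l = -2*z/3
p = z/3 - 2/3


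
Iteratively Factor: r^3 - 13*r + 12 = (r - 1)*(r^2 + r - 12) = (r - 1)*(r + 4)*(r - 3)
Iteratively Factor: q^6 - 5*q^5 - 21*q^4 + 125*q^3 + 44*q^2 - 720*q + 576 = (q + 3)*(q^5 - 8*q^4 + 3*q^3 + 116*q^2 - 304*q + 192) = (q - 3)*(q + 3)*(q^4 - 5*q^3 - 12*q^2 + 80*q - 64) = (q - 3)*(q + 3)*(q + 4)*(q^3 - 9*q^2 + 24*q - 16) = (q - 3)*(q - 1)*(q + 3)*(q + 4)*(q^2 - 8*q + 16) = (q - 4)*(q - 3)*(q - 1)*(q + 3)*(q + 4)*(q - 4)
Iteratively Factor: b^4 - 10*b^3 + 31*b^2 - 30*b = (b)*(b^3 - 10*b^2 + 31*b - 30) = b*(b - 2)*(b^2 - 8*b + 15) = b*(b - 5)*(b - 2)*(b - 3)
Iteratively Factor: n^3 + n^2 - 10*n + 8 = (n - 2)*(n^2 + 3*n - 4) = (n - 2)*(n + 4)*(n - 1)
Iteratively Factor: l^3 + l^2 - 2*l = (l)*(l^2 + l - 2) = l*(l + 2)*(l - 1)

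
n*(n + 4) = n^2 + 4*n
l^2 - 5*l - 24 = (l - 8)*(l + 3)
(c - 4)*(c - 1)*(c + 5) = c^3 - 21*c + 20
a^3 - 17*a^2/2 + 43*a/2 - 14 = (a - 4)*(a - 7/2)*(a - 1)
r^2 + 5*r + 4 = (r + 1)*(r + 4)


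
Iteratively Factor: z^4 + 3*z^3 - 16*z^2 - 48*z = (z + 3)*(z^3 - 16*z) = z*(z + 3)*(z^2 - 16) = z*(z + 3)*(z + 4)*(z - 4)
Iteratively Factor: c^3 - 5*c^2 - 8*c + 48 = (c - 4)*(c^2 - c - 12) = (c - 4)^2*(c + 3)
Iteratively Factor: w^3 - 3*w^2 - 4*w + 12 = (w - 2)*(w^2 - w - 6) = (w - 3)*(w - 2)*(w + 2)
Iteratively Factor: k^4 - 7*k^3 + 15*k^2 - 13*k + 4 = (k - 1)*(k^3 - 6*k^2 + 9*k - 4) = (k - 1)^2*(k^2 - 5*k + 4) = (k - 1)^3*(k - 4)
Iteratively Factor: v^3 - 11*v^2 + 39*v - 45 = (v - 5)*(v^2 - 6*v + 9) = (v - 5)*(v - 3)*(v - 3)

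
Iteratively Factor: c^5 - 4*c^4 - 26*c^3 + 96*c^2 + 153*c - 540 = (c + 4)*(c^4 - 8*c^3 + 6*c^2 + 72*c - 135) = (c - 3)*(c + 4)*(c^3 - 5*c^2 - 9*c + 45) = (c - 5)*(c - 3)*(c + 4)*(c^2 - 9) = (c - 5)*(c - 3)^2*(c + 4)*(c + 3)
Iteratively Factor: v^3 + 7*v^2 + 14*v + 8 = (v + 2)*(v^2 + 5*v + 4) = (v + 1)*(v + 2)*(v + 4)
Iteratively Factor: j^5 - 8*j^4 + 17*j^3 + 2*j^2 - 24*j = (j + 1)*(j^4 - 9*j^3 + 26*j^2 - 24*j) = (j - 2)*(j + 1)*(j^3 - 7*j^2 + 12*j) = j*(j - 2)*(j + 1)*(j^2 - 7*j + 12) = j*(j - 3)*(j - 2)*(j + 1)*(j - 4)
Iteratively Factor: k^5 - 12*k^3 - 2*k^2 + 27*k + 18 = (k - 2)*(k^4 + 2*k^3 - 8*k^2 - 18*k - 9) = (k - 3)*(k - 2)*(k^3 + 5*k^2 + 7*k + 3) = (k - 3)*(k - 2)*(k + 1)*(k^2 + 4*k + 3) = (k - 3)*(k - 2)*(k + 1)^2*(k + 3)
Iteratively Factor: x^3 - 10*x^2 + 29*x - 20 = (x - 5)*(x^2 - 5*x + 4) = (x - 5)*(x - 4)*(x - 1)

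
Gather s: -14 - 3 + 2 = -15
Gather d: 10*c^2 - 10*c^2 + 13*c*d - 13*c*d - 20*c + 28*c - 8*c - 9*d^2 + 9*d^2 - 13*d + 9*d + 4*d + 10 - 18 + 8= 0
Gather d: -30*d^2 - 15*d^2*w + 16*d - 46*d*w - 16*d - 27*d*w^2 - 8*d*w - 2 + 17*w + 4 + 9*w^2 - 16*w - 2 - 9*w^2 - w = d^2*(-15*w - 30) + d*(-27*w^2 - 54*w)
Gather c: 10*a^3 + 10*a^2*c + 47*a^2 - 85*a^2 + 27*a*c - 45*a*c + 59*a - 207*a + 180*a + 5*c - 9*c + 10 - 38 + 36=10*a^3 - 38*a^2 + 32*a + c*(10*a^2 - 18*a - 4) + 8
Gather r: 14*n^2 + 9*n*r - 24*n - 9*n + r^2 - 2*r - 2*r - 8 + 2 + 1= 14*n^2 - 33*n + r^2 + r*(9*n - 4) - 5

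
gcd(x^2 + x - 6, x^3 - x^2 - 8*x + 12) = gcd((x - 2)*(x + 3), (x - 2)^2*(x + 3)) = x^2 + x - 6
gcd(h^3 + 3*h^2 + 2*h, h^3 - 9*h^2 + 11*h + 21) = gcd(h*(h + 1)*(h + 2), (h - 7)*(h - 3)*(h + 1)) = h + 1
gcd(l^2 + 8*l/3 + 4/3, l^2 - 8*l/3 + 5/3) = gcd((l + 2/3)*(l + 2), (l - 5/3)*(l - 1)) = 1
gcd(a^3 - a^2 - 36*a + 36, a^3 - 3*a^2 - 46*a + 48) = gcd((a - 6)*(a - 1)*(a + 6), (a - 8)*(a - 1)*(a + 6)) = a^2 + 5*a - 6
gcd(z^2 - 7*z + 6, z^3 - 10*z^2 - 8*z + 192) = z - 6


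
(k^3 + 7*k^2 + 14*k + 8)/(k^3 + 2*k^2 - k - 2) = (k + 4)/(k - 1)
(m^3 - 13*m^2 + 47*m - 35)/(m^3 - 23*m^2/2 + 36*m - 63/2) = 2*(m^2 - 6*m + 5)/(2*m^2 - 9*m + 9)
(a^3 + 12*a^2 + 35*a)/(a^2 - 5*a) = (a^2 + 12*a + 35)/(a - 5)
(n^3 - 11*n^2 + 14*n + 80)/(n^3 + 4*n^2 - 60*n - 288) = (n^2 - 3*n - 10)/(n^2 + 12*n + 36)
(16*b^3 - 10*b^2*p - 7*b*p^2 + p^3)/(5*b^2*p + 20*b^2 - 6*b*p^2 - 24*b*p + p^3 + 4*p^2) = (-16*b^2 - 6*b*p + p^2)/(-5*b*p - 20*b + p^2 + 4*p)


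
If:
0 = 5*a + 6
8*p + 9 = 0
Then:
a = -6/5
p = -9/8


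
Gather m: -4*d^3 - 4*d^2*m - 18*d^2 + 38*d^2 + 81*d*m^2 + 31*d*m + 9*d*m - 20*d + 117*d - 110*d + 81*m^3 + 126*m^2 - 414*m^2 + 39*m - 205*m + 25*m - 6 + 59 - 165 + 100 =-4*d^3 + 20*d^2 - 13*d + 81*m^3 + m^2*(81*d - 288) + m*(-4*d^2 + 40*d - 141) - 12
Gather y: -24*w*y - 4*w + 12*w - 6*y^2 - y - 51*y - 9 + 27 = 8*w - 6*y^2 + y*(-24*w - 52) + 18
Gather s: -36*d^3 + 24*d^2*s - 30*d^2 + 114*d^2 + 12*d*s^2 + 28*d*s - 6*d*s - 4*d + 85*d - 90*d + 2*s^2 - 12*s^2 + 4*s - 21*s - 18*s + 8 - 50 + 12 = -36*d^3 + 84*d^2 - 9*d + s^2*(12*d - 10) + s*(24*d^2 + 22*d - 35) - 30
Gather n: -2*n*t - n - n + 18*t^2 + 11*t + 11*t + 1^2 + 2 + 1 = n*(-2*t - 2) + 18*t^2 + 22*t + 4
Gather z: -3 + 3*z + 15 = 3*z + 12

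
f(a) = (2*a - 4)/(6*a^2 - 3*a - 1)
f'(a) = (3 - 12*a)*(2*a - 4)/(6*a^2 - 3*a - 1)^2 + 2/(6*a^2 - 3*a - 1)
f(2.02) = 0.00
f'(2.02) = 0.11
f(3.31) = 0.05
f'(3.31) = 0.00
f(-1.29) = -0.51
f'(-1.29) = -0.58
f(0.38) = 2.54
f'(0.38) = 1.55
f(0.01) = 3.87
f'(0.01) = -12.76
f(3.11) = 0.05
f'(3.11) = 0.01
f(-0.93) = -0.84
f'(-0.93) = -1.42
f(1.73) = -0.05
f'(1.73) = 0.24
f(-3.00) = -0.16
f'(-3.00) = -0.07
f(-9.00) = -0.04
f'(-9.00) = -0.00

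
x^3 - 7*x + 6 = (x - 2)*(x - 1)*(x + 3)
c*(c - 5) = c^2 - 5*c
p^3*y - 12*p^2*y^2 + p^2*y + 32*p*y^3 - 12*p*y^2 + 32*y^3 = (p - 8*y)*(p - 4*y)*(p*y + y)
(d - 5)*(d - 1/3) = d^2 - 16*d/3 + 5/3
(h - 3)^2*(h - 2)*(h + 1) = h^4 - 7*h^3 + 13*h^2 + 3*h - 18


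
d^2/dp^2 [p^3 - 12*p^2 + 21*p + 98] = 6*p - 24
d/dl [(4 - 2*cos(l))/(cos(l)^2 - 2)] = 2*(sin(l)^2 + 4*cos(l) - 3)*sin(l)/(cos(l)^2 - 2)^2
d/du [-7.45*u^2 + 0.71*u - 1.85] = 0.71 - 14.9*u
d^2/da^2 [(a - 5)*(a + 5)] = 2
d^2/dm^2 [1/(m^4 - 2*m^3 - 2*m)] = 4*(3*m^2*(1 - m)*(-m^3 + 2*m^2 + 2) - 2*(-2*m^3 + 3*m^2 + 1)^2)/(m^3*(-m^3 + 2*m^2 + 2)^3)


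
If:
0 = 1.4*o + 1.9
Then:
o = -1.36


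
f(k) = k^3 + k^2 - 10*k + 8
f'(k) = 3*k^2 + 2*k - 10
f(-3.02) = 19.78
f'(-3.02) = 11.32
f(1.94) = -0.34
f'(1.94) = 5.17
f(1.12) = -0.54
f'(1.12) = -4.00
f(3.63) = 32.71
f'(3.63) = 36.79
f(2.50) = 4.88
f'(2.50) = 13.75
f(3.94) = 45.29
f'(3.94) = 44.45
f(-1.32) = 20.64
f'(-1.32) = -7.41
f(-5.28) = -58.52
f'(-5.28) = 63.08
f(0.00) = 8.00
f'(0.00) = -10.00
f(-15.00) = -2992.00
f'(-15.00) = 635.00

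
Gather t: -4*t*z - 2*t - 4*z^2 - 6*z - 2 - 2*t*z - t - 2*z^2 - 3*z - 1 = t*(-6*z - 3) - 6*z^2 - 9*z - 3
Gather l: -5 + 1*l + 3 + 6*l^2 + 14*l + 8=6*l^2 + 15*l + 6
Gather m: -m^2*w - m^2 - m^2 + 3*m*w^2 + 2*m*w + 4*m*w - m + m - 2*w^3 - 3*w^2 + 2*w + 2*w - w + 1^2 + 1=m^2*(-w - 2) + m*(3*w^2 + 6*w) - 2*w^3 - 3*w^2 + 3*w + 2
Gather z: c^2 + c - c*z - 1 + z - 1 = c^2 + c + z*(1 - c) - 2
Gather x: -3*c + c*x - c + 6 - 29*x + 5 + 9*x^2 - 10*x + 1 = -4*c + 9*x^2 + x*(c - 39) + 12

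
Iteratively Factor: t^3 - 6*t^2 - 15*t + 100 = (t - 5)*(t^2 - t - 20) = (t - 5)*(t + 4)*(t - 5)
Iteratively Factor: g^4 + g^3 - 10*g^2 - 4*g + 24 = (g + 3)*(g^3 - 2*g^2 - 4*g + 8) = (g - 2)*(g + 3)*(g^2 - 4) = (g - 2)*(g + 2)*(g + 3)*(g - 2)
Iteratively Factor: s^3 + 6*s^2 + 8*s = (s + 2)*(s^2 + 4*s) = (s + 2)*(s + 4)*(s)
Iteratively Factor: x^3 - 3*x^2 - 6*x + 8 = (x - 1)*(x^2 - 2*x - 8) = (x - 4)*(x - 1)*(x + 2)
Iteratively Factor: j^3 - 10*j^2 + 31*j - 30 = (j - 2)*(j^2 - 8*j + 15) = (j - 5)*(j - 2)*(j - 3)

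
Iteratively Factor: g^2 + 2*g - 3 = (g - 1)*(g + 3)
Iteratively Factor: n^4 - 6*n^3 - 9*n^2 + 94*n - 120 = (n - 5)*(n^3 - n^2 - 14*n + 24) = (n - 5)*(n + 4)*(n^2 - 5*n + 6) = (n - 5)*(n - 3)*(n + 4)*(n - 2)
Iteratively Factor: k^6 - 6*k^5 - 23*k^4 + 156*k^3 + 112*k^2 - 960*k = (k - 4)*(k^5 - 2*k^4 - 31*k^3 + 32*k^2 + 240*k) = (k - 4)*(k + 4)*(k^4 - 6*k^3 - 7*k^2 + 60*k) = (k - 5)*(k - 4)*(k + 4)*(k^3 - k^2 - 12*k) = k*(k - 5)*(k - 4)*(k + 4)*(k^2 - k - 12) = k*(k - 5)*(k - 4)*(k + 3)*(k + 4)*(k - 4)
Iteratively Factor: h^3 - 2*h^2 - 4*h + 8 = (h - 2)*(h^2 - 4) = (h - 2)*(h + 2)*(h - 2)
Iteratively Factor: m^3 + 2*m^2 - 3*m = (m + 3)*(m^2 - m) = (m - 1)*(m + 3)*(m)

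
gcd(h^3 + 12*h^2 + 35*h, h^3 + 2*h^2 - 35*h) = h^2 + 7*h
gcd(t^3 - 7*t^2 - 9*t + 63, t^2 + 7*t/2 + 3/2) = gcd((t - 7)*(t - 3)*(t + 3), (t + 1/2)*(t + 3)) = t + 3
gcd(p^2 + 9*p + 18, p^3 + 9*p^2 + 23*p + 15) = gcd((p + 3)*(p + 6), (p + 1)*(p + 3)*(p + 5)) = p + 3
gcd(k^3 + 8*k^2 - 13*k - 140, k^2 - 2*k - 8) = k - 4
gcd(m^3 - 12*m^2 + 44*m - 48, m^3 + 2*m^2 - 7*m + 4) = 1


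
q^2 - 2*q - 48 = (q - 8)*(q + 6)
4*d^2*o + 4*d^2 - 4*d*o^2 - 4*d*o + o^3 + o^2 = (-2*d + o)^2*(o + 1)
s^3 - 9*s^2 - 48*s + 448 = (s - 8)^2*(s + 7)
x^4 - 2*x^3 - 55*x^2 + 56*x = x*(x - 8)*(x - 1)*(x + 7)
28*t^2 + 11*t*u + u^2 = (4*t + u)*(7*t + u)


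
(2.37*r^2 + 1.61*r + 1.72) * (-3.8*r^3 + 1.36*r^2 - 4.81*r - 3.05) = -9.006*r^5 - 2.8948*r^4 - 15.7461*r^3 - 12.6334*r^2 - 13.1837*r - 5.246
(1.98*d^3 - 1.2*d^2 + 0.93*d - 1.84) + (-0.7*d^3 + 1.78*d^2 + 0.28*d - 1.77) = 1.28*d^3 + 0.58*d^2 + 1.21*d - 3.61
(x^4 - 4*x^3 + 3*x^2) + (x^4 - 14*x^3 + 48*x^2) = 2*x^4 - 18*x^3 + 51*x^2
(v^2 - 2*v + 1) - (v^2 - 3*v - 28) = v + 29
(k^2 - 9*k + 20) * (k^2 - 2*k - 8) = k^4 - 11*k^3 + 30*k^2 + 32*k - 160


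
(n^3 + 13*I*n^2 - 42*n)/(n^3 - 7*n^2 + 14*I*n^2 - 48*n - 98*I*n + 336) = n*(n + 7*I)/(n^2 + n*(-7 + 8*I) - 56*I)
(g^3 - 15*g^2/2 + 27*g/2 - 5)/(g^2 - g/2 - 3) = (2*g^2 - 11*g + 5)/(2*g + 3)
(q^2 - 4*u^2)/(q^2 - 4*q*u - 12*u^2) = (q - 2*u)/(q - 6*u)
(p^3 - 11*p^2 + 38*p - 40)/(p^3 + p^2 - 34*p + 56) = (p - 5)/(p + 7)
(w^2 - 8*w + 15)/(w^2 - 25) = (w - 3)/(w + 5)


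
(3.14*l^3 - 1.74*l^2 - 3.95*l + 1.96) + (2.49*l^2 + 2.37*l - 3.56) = 3.14*l^3 + 0.75*l^2 - 1.58*l - 1.6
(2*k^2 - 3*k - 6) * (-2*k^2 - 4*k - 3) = -4*k^4 - 2*k^3 + 18*k^2 + 33*k + 18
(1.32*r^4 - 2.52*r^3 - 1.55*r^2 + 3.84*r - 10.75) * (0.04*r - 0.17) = 0.0528*r^5 - 0.3252*r^4 + 0.3664*r^3 + 0.4171*r^2 - 1.0828*r + 1.8275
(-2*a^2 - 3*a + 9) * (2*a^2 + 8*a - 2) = -4*a^4 - 22*a^3 - 2*a^2 + 78*a - 18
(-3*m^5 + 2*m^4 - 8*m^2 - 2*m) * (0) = 0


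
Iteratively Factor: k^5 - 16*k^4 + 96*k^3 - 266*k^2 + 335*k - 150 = (k - 2)*(k^4 - 14*k^3 + 68*k^2 - 130*k + 75) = (k - 2)*(k - 1)*(k^3 - 13*k^2 + 55*k - 75) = (k - 5)*(k - 2)*(k - 1)*(k^2 - 8*k + 15) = (k - 5)^2*(k - 2)*(k - 1)*(k - 3)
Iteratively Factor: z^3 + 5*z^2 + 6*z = (z + 2)*(z^2 + 3*z) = (z + 2)*(z + 3)*(z)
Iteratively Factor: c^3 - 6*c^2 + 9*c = (c)*(c^2 - 6*c + 9) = c*(c - 3)*(c - 3)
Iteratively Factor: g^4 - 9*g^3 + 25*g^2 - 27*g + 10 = (g - 1)*(g^3 - 8*g^2 + 17*g - 10) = (g - 2)*(g - 1)*(g^2 - 6*g + 5) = (g - 5)*(g - 2)*(g - 1)*(g - 1)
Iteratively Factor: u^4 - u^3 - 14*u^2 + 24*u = (u)*(u^3 - u^2 - 14*u + 24) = u*(u + 4)*(u^2 - 5*u + 6) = u*(u - 2)*(u + 4)*(u - 3)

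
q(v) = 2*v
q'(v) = 2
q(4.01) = 8.02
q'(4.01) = 2.00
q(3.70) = 7.40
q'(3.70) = 2.00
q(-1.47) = -2.94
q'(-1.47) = 2.00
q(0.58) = 1.16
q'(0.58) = 2.00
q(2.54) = 5.08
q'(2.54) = 2.00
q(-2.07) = -4.14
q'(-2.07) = 2.00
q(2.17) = 4.34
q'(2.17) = 2.00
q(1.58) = 3.16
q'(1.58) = 2.00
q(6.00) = 12.00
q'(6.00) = 2.00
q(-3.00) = -6.00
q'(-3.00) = 2.00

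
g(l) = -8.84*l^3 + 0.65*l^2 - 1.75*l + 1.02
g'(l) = -26.52*l^2 + 1.3*l - 1.75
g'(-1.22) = -42.81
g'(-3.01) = -245.94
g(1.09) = -11.56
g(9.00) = -6406.44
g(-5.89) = 1840.21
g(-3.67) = 453.17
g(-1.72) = 50.93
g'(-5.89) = -929.44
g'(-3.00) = -244.33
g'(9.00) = -2138.17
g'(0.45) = -6.54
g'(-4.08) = -448.52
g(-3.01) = 253.25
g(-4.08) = 619.37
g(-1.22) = 20.17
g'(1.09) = -31.84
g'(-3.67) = -363.72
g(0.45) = -0.44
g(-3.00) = 250.80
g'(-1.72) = -82.44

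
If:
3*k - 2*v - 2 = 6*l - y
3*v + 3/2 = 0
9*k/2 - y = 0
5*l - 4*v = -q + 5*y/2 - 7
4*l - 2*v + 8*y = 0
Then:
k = -1/123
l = -29/164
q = -673/82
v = -1/2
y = -3/82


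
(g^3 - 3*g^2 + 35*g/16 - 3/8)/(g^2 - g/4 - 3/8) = (4*g^2 - 9*g + 2)/(2*(2*g + 1))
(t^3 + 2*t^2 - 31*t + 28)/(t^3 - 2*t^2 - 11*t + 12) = (t + 7)/(t + 3)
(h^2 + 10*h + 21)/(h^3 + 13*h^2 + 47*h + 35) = (h + 3)/(h^2 + 6*h + 5)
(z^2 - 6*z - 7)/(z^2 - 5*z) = (z^2 - 6*z - 7)/(z*(z - 5))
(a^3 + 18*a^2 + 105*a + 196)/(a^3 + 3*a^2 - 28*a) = (a^2 + 11*a + 28)/(a*(a - 4))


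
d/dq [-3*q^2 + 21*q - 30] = 21 - 6*q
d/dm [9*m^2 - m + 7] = 18*m - 1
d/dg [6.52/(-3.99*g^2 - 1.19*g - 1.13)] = (52.0296*g + 7.7588)/(3.99*g^2 + 1.19*g + 1.13)^2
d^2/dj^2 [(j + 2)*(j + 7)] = 2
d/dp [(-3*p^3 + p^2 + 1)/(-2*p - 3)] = (12*p^3 + 25*p^2 - 6*p + 2)/(4*p^2 + 12*p + 9)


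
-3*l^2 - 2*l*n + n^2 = (-3*l + n)*(l + n)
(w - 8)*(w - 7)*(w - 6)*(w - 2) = w^4 - 23*w^3 + 188*w^2 - 628*w + 672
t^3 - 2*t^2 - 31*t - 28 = (t - 7)*(t + 1)*(t + 4)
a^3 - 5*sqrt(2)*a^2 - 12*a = a*(a - 6*sqrt(2))*(a + sqrt(2))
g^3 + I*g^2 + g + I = (g - I)*(g + I)^2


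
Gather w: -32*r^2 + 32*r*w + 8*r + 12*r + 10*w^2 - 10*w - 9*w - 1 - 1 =-32*r^2 + 20*r + 10*w^2 + w*(32*r - 19) - 2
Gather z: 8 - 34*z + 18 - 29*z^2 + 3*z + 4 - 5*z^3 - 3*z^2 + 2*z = -5*z^3 - 32*z^2 - 29*z + 30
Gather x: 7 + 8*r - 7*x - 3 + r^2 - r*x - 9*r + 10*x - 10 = r^2 - r + x*(3 - r) - 6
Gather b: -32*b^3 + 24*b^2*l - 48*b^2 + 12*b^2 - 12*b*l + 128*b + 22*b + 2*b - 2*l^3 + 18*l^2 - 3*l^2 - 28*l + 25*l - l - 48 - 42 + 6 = -32*b^3 + b^2*(24*l - 36) + b*(152 - 12*l) - 2*l^3 + 15*l^2 - 4*l - 84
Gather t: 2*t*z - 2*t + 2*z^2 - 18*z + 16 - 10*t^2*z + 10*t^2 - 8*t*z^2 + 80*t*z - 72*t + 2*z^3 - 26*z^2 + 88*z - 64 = t^2*(10 - 10*z) + t*(-8*z^2 + 82*z - 74) + 2*z^3 - 24*z^2 + 70*z - 48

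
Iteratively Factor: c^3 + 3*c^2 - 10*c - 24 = (c - 3)*(c^2 + 6*c + 8) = (c - 3)*(c + 2)*(c + 4)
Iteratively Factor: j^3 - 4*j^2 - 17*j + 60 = (j - 3)*(j^2 - j - 20) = (j - 3)*(j + 4)*(j - 5)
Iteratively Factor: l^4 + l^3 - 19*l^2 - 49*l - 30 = (l + 3)*(l^3 - 2*l^2 - 13*l - 10) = (l + 2)*(l + 3)*(l^2 - 4*l - 5) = (l + 1)*(l + 2)*(l + 3)*(l - 5)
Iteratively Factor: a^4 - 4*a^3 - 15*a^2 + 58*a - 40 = (a - 5)*(a^3 + a^2 - 10*a + 8) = (a - 5)*(a - 2)*(a^2 + 3*a - 4) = (a - 5)*(a - 2)*(a + 4)*(a - 1)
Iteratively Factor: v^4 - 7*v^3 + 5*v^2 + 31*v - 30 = (v - 1)*(v^3 - 6*v^2 - v + 30) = (v - 5)*(v - 1)*(v^2 - v - 6) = (v - 5)*(v - 1)*(v + 2)*(v - 3)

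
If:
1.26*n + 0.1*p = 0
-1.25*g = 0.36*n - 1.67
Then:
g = 0.0228571428571429*p + 1.336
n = -0.0793650793650794*p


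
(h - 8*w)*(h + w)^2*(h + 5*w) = h^4 - h^3*w - 45*h^2*w^2 - 83*h*w^3 - 40*w^4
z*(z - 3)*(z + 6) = z^3 + 3*z^2 - 18*z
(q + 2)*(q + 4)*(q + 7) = q^3 + 13*q^2 + 50*q + 56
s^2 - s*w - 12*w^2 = (s - 4*w)*(s + 3*w)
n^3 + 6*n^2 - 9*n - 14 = (n - 2)*(n + 1)*(n + 7)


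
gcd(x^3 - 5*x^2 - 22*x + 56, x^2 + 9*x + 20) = x + 4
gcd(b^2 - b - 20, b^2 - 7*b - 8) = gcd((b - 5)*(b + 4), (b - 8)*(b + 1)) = 1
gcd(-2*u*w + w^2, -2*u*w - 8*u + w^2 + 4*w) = 2*u - w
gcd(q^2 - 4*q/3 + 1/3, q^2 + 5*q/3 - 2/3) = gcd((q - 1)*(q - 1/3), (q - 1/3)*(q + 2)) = q - 1/3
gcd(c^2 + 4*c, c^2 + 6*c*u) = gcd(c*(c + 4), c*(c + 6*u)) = c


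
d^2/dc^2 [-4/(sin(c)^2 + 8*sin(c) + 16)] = 8*(2*sin(c)^2 - 4*sin(c) - 3)/(sin(c) + 4)^4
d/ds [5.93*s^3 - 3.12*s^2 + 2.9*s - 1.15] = 17.79*s^2 - 6.24*s + 2.9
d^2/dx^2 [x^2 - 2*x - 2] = 2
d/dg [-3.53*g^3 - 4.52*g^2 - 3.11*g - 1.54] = -10.59*g^2 - 9.04*g - 3.11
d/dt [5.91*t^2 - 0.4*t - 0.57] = 11.82*t - 0.4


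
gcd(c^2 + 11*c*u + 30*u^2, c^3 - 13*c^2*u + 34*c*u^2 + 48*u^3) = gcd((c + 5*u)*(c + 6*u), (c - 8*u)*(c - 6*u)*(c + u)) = 1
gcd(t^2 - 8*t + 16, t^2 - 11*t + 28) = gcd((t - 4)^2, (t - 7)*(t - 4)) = t - 4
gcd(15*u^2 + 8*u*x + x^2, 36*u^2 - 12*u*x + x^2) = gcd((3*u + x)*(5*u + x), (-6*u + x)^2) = 1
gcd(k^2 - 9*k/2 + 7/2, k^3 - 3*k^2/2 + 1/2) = k - 1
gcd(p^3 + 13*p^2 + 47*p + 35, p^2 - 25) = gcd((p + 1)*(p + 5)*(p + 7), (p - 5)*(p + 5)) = p + 5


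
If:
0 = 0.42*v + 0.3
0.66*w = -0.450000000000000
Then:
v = -0.71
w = -0.68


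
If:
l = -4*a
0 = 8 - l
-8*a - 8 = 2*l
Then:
No Solution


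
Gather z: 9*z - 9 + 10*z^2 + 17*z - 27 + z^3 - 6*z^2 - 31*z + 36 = z^3 + 4*z^2 - 5*z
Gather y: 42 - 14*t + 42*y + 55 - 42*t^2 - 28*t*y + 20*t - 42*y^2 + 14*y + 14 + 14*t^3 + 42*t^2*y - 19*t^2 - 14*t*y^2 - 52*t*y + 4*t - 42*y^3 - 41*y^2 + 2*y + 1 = 14*t^3 - 61*t^2 + 10*t - 42*y^3 + y^2*(-14*t - 83) + y*(42*t^2 - 80*t + 58) + 112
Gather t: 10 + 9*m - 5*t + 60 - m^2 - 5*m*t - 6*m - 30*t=-m^2 + 3*m + t*(-5*m - 35) + 70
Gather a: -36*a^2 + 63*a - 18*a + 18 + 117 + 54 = -36*a^2 + 45*a + 189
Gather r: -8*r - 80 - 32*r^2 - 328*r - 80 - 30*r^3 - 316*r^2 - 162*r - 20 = -30*r^3 - 348*r^2 - 498*r - 180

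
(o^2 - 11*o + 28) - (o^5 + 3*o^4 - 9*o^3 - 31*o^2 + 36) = -o^5 - 3*o^4 + 9*o^3 + 32*o^2 - 11*o - 8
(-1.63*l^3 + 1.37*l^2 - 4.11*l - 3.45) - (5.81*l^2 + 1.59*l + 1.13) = -1.63*l^3 - 4.44*l^2 - 5.7*l - 4.58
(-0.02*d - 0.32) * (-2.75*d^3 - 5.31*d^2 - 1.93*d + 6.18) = 0.055*d^4 + 0.9862*d^3 + 1.7378*d^2 + 0.494*d - 1.9776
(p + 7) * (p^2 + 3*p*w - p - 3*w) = p^3 + 3*p^2*w + 6*p^2 + 18*p*w - 7*p - 21*w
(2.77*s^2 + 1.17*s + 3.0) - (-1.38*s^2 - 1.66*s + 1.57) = 4.15*s^2 + 2.83*s + 1.43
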